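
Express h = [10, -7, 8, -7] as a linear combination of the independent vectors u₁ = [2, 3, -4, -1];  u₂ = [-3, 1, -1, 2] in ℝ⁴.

Write h = α₁u₁ + α₂u₂ and equate components.
Back-substitution yields (α₁, α₂) = (-1, -4).

h = -u₁ - 4u₂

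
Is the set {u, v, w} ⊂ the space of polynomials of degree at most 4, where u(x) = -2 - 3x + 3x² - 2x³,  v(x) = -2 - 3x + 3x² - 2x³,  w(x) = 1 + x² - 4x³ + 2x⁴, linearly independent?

linearly dependent

Write each element as a coordinate vector in ℝ⁵ using {1, x, …, x⁴}.
Two of the vectors are equal, giving an immediate dependence.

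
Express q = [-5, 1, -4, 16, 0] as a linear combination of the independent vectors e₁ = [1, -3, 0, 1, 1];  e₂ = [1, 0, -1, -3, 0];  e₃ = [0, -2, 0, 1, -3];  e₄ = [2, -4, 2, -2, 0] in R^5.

Set up the augmented matrix [e₁ | e₂ | e₃ | e₄ | q] and row-reduce.
Back-substitution yields (α₁, …, α₄) = (3, -2, 1, -3).

q = 3e₁ - 2e₂ + e₃ - 3e₄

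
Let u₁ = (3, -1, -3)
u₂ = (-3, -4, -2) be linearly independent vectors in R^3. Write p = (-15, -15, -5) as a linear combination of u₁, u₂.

p = -u₁ + 4u₂

Write p = a₁u₁ + a₂u₂ and equate components.
Row-reducing the augmented matrix gives the unique coefficients (a₁, a₂) = (-1, 4).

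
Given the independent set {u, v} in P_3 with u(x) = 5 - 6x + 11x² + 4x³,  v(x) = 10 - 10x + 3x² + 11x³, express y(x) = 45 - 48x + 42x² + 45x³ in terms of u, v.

Identify each element with its coordinate vector in ℝ⁴ via {1, x, …, x³}.
Set up the augmented matrix [u | v | y] and row-reduce.
Row-reducing the augmented matrix gives the unique coefficients (α₁, α₂) = (3, 3).

y = 3u + 3v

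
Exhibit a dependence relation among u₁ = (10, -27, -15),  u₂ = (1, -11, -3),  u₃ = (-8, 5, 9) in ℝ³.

u₁ - 2u₂ + u₃ = 0

Row-reduce the matrix with u₁, u₂, u₃ as columns; the null space gives the coefficients.
The free variable yields coefficients (1, -2, 1) (any nonzero multiple also works).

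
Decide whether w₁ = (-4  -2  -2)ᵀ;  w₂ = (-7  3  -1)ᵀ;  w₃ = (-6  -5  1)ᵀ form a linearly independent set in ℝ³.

linearly independent

Place the vectors as rows of a 3×3 matrix and reduce to echelon form.
The reduction yields 3 nonzero rows, so the rank is 3.
Since rank = 3 (the number of vectors), the set is linearly independent.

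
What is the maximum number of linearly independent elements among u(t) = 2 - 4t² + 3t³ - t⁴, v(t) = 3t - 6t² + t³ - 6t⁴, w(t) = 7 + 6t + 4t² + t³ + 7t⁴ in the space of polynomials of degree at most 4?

3

Pass to coordinate vectors with respect to the basis {1, t, …, t⁴}.
Put the 5×3 matrix [u|v|w] into echelon form.
Exactly 3 pivots survive; hence the rank is 3.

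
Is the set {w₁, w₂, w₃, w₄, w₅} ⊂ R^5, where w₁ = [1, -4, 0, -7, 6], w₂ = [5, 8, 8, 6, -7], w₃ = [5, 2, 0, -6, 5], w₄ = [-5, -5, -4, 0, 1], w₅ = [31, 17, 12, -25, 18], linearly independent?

Form the 5×5 matrix with these as columns; its determinant is 0.
A zero determinant means the columns are linearly dependent.
Indeed w₂ + w₃ + 2w₄ = 0.

linearly dependent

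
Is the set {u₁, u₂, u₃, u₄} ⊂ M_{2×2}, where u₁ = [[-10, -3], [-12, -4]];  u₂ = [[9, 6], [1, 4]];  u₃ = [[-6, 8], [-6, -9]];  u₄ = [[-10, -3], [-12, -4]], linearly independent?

Take coordinates with respect to the standard basis {E₁₁, E₁₂, E₂₁, E₂₂}.
Two of the vectors are equal, giving an immediate dependence.

linearly dependent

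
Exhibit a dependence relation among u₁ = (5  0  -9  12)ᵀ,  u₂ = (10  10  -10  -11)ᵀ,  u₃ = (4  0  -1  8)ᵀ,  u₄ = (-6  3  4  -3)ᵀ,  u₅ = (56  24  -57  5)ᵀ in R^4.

2u₁ + 3u₂ + u₃ - 2u₄ - u₅ = 0

Write the vectors as columns of a matrix and find a nonzero vector in its null space.
The free variable yields coefficients (2, 3, 1, -2, -1) (any nonzero multiple also works).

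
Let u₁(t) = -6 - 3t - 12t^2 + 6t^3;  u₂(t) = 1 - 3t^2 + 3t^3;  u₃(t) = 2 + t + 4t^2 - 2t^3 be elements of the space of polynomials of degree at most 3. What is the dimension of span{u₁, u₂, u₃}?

2

Use coordinates relative to {1, t, …, t^3}.
Row-reduce the 3×4 matrix with these as rows.
There are 2 pivot columns, so rank = 2.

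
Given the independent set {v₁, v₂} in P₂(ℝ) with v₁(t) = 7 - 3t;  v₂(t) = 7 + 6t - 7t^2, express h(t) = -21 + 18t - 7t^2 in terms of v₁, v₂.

Identify each element with its coordinate vector in ℝ³ via {1, t, t^2}.
Solve the system with v₁, v₂ as columns and h as the right-hand side.
Row-reducing the augmented matrix gives the unique coefficients (a₁, a₂) = (-4, 1).

h = -4v₁ + v₂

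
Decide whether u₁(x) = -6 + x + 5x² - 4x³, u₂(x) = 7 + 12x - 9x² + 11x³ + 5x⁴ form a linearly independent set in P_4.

Write each element as a coordinate vector in ℝ⁵ using {1, x, …, x⁴}.
Row-reduce the matrix whose columns are u₁, u₂.
The reduction yields 2 nonzero rows, so the rank is 2.
Since rank = 2 (the number of vectors), the set is linearly independent.

linearly independent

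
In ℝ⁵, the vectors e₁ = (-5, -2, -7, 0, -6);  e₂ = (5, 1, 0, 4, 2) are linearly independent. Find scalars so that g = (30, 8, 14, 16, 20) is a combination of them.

Set up the augmented matrix [e₁ | e₂ | g] and row-reduce.
The system has the unique solution (c₁, c₂) = (-2, 4).

g = -2e₁ + 4e₂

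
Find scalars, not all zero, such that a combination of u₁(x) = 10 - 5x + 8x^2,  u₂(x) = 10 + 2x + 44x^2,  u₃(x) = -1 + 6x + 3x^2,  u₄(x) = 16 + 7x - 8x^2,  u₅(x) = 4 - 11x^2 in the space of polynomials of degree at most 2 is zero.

Write each element as a vector in ℝ³ using {1, x, x^2}.
Solve the homogeneous system with u₁, u₂, u₃, u₄, u₅ as columns by row-reducing the coefficient matrix.
One solution (up to scaling) is (3, -1, 4, -1, 0).

3u₁ - u₂ + 4u₃ - u₄ = 0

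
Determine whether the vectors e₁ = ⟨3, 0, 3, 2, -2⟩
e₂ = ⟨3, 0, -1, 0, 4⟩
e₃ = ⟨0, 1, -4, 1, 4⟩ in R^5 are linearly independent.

Place the vectors as rows of a 3×5 matrix and reduce to echelon form.
The reduction yields 3 nonzero rows, so the rank is 3.
Since rank = 3 (the number of vectors), the set is linearly independent.

linearly independent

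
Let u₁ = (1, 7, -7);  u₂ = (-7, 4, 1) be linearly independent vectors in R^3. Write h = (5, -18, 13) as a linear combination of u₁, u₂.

Since u₁, u₂ are independent, the coefficients expressing h are uniquely determined by a linear system.
Back-substitution yields (α₁, α₂) = (-2, -1).

h = -2u₁ - u₂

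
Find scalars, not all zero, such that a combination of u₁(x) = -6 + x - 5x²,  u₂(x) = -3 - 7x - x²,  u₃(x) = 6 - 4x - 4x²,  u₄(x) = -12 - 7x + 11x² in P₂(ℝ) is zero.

Take coordinates with respect to {1, x, x²}.
Write the vectors as columns of a matrix and find a nonzero vector in its null space.
One solution (up to scaling) is (1, -2, 2, 1).

u₁ - 2u₂ + 2u₃ + u₄ = 0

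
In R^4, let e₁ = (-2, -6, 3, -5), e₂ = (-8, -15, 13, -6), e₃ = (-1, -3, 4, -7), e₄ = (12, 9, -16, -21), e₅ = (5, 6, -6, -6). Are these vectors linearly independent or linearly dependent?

linearly dependent

There are 5 vectors in a 4-dimensional space, so they cannot be linearly independent.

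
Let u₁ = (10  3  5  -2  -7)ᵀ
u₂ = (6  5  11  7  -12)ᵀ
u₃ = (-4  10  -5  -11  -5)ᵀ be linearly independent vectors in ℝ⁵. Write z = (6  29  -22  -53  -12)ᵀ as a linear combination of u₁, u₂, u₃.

z = 3u₁ - 2u₂ + 3u₃

Write z = c₁u₁ + … + c₃u₃ and equate components.
The system has the unique solution (c₁, c₂, c₃) = (3, -2, 3).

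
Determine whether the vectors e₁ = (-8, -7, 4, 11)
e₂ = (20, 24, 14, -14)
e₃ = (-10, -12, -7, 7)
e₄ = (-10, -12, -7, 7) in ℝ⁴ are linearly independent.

Row-reduce the matrix whose columns are e₁, e₂, e₃, e₄.
The reduction yields 2 nonzero rows, so the rank is 2.
Since rank 2 < 4, the set is linearly dependent.

linearly dependent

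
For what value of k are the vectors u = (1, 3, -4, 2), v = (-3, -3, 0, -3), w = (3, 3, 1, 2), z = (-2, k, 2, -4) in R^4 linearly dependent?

k = -2

The set is linearly dependent precisely when det[u; v; w; z] = 0.
Expanding, det = 9*k + 18.
This vanishes exactly when k = -2.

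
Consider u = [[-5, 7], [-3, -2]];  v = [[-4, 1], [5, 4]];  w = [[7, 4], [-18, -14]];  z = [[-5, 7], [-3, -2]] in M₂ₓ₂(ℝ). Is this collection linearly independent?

linearly dependent

Write each element as a coordinate vector in ℝ⁴ using {E₁₁, E₁₂, E₂₁, E₂₂}.
Two of the vectors are equal, giving an immediate dependence.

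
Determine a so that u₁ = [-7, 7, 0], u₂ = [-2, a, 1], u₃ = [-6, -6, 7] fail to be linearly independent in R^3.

a = 2/7

The vectors are dependent exactly when the determinant of the matrix with rows u₁, u₂, u₃ vanishes.
Cofactor expansion gives det = 14 - 49*a.
This vanishes exactly when a = 2/7.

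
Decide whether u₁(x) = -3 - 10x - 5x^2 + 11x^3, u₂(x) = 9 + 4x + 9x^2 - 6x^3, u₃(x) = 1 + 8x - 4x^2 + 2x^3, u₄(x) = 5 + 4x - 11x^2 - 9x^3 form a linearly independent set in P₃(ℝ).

linearly independent

Write each element as a coordinate vector in ℝ⁴ using {1, x, …, x^3}.
Form the 4×4 matrix with these as columns; its determinant is 15466.
A nonzero determinant means the columns are linearly independent.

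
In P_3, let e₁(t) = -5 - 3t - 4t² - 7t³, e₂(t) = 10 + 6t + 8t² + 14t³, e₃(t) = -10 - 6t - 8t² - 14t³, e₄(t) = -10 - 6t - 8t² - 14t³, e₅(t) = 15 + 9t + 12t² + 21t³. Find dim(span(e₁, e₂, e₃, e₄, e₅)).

Use coordinates relative to {1, t, …, t³}.
Apply Gaussian elimination to the matrix whose rows are e₁, e₂, e₃, e₄, e₅.
Reduction leaves 1 leading entry, giving rank 1.
(With 5 elements in a 4-dimensional space the rank is at most 4.)

1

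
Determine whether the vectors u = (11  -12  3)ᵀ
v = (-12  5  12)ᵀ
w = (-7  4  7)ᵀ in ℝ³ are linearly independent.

The matrix [u|v|w] has determinant -182.
A nonzero determinant means the columns are linearly independent.

linearly independent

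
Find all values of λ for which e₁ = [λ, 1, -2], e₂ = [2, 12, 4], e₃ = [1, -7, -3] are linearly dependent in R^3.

λ = 31/4

The set is linearly dependent precisely when det[e₁; e₂; e₃] = 0.
The determinant works out to 62 - 8*λ.
Setting this to zero gives λ = 31/4.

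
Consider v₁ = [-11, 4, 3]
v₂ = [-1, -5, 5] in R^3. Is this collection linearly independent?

Row-reduce the matrix whose columns are v₁, v₂.
The reduction yields 2 nonzero rows, so the rank is 2.
Since rank = 2 (the number of vectors), the set is linearly independent.

linearly independent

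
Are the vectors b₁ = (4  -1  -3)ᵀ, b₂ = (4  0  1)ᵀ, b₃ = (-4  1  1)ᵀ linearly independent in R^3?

linearly independent

Form the 3×3 matrix with these as columns; its determinant is -8.
A nonzero determinant means the columns are linearly independent.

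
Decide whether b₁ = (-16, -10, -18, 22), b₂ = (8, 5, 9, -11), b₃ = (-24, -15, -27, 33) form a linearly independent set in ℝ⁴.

linearly dependent

Row-reduce the matrix whose columns are b₁, b₂, b₃.
The reduction yields 1 nonzero row, so the rank is 1.
Since rank 1 < 3, the set is linearly dependent.
Indeed b₁ + 2b₂ = 0.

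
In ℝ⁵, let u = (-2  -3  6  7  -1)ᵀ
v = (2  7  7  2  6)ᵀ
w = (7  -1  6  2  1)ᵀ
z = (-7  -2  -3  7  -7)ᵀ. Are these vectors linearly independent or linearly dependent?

linearly independent

Place the vectors as rows of a 4×5 matrix and reduce to echelon form.
The reduction yields 4 nonzero rows, so the rank is 4.
Since rank = 4 (the number of vectors), the set is linearly independent.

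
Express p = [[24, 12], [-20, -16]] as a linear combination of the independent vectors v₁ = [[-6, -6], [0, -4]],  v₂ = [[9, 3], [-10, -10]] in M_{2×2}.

Work in coordinates with respect to the standard basis {E₁₁, E₁₂, E₂₁, E₂₂}.
Set up the augmented matrix [v₁ | v₂ | p] and row-reduce.
Row-reducing the augmented matrix gives the unique coefficients (α₁, α₂) = (-1, 2).

p = -v₁ + 2v₂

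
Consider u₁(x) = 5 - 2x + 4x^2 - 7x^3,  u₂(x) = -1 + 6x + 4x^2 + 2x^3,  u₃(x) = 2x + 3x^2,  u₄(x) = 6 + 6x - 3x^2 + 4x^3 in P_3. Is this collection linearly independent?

Write each element as a coordinate vector in ℝ⁴ using {1, x, …, x^3}.
Form the 4×4 matrix with these as columns; its determinant is 324.
A nonzero determinant means the columns are linearly independent.

linearly independent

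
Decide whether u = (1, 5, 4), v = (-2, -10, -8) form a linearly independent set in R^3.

linearly dependent

Place the vectors as rows of a 2×3 matrix and reduce to echelon form.
The reduction yields 1 nonzero row, so the rank is 1.
Since rank 1 < 2, the set is linearly dependent.
Indeed 2u + v = 0.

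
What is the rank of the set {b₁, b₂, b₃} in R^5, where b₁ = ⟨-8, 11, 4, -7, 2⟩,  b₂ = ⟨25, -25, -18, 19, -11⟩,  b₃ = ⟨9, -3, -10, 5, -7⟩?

2

Apply Gaussian elimination to the matrix whose rows are b₁, b₂, b₃.
Exactly 2 pivots survive; hence the rank is 2.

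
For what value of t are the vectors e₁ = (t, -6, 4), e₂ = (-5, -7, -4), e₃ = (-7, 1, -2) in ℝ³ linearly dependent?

The set is linearly dependent precisely when det[e₁; e₂; e₃] = 0.
The determinant works out to 18*t - 324.
Solving 18*t - 324 = 0 yields t = 18.

t = 18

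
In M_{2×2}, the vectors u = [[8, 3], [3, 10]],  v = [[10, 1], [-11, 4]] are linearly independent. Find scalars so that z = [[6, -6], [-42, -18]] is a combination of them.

Identify each element with its coordinate vector in ℝ⁴ via {E₁₁, E₁₂, E₂₁, E₂₂}.
Solve the system with u, v as columns and z as the right-hand side.
Row-reducing the augmented matrix gives the unique coefficients (c₁, c₂) = (-3, 3).

z = -3u + 3v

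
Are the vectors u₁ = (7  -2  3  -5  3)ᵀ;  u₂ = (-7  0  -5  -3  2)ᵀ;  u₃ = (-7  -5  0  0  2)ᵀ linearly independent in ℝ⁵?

linearly independent

Row-reduce the matrix whose columns are u₁, u₂, u₃.
The reduction yields 3 nonzero rows, so the rank is 3.
Since rank = 3 (the number of vectors), the set is linearly independent.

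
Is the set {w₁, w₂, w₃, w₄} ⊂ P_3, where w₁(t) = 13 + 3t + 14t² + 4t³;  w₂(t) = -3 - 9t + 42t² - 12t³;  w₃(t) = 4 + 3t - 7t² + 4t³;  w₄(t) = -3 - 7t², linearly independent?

linearly dependent

Write each element as a coordinate vector in ℝ⁴ using {1, t, …, t³}.
The matrix [w₁|w₂|w₃|w₄] has determinant 0.
A zero determinant means the columns are linearly dependent.
Indeed w₁ - w₂ - 4w₃ = 0.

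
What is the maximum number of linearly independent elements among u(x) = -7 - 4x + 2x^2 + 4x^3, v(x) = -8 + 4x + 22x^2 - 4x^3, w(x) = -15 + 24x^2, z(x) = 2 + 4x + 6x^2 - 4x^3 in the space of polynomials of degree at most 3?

2

Use coordinates relative to {1, x, …, x^3}.
Row-reduce the 4×4 matrix with these as rows.
Exactly 2 pivots survive; hence the rank is 2.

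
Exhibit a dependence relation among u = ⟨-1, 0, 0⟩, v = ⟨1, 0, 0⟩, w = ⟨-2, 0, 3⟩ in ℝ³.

Write the vectors as columns of a matrix and find a nonzero vector in its null space.
The free variable yields coefficients (1, 1, 0) (any nonzero multiple also works).

u + v = 0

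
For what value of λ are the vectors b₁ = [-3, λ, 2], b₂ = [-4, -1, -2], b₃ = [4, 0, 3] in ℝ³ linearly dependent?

λ = -17/4

The set is linearly dependent precisely when det[b₁; b₂; b₃] = 0.
The determinant works out to 4*λ + 17.
Setting this to zero gives λ = -17/4.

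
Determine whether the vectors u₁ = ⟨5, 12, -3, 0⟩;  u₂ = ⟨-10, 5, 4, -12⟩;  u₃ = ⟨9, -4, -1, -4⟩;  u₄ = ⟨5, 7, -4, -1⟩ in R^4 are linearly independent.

linearly independent

Place the vectors as rows of a 4×4 matrix and reduce to echelon form.
The reduction yields 4 nonzero rows, so the rank is 4.
Since rank = 4 (the number of vectors), the set is linearly independent.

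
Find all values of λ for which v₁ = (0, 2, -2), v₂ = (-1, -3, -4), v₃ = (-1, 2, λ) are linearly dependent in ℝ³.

The set is linearly dependent precisely when det[v₁; v₂; v₃] = 0.
Expanding, det = 2*λ + 18.
Setting this to zero gives λ = -9.

λ = -9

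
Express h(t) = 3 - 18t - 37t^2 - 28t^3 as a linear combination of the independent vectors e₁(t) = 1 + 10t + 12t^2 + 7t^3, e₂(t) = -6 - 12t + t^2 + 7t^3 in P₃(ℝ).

h = -3e₁ - e₂

Take coordinate vectors relative to {1, t, …, t^3}.
Solve the system with e₁, e₂ as columns and h as the right-hand side.
Back-substitution yields (a₁, a₂) = (-3, -1).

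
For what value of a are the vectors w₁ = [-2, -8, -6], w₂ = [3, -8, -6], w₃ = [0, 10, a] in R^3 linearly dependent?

a = 15/2

Place the vectors as rows of a 3×3 matrix; dependence ⇔ determinant zero.
Cofactor expansion gives det = 40*a - 300.
Setting this to zero gives a = 15/2.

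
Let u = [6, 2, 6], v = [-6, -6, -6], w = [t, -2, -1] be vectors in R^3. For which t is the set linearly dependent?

Place the vectors as rows of a 3×3 matrix; dependence ⇔ determinant zero.
Cofactor expansion gives det = 24*t + 24.
Solving 24*t + 24 = 0 yields t = -1.

t = -1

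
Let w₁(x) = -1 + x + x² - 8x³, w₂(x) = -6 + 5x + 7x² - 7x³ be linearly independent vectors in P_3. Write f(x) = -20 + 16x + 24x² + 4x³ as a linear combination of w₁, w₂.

f = -4w₁ + 4w₂

Identify each element with its coordinate vector in ℝ⁴ via {1, x, …, x³}.
Since w₁, w₂ are independent, the coefficients expressing f are uniquely determined by a linear system.
Row-reducing the augmented matrix gives the unique coefficients (a₁, a₂) = (-4, 4).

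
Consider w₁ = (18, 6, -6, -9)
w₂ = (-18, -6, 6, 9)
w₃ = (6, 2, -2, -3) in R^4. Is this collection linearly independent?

Place the vectors as rows of a 3×4 matrix and reduce to echelon form.
The reduction yields 1 nonzero row, so the rank is 1.
Since rank 1 < 3, the set is linearly dependent.
Indeed w₁ + w₂ = 0.

linearly dependent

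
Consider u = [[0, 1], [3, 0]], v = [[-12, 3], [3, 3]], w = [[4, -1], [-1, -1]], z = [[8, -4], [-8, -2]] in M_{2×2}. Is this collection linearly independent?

linearly dependent

Write each element as a coordinate vector in ℝ⁴ using {E₁₁, E₁₂, E₂₁, E₂₂}.
Row-reduce the matrix whose columns are u, v, w, z.
The reduction yields 2 nonzero rows, so the rank is 2.
Since rank 2 < 4, the set is linearly dependent.
Indeed v + 3w = 0.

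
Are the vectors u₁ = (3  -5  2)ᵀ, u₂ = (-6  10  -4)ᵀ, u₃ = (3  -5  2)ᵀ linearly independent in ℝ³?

linearly dependent

Two of the vectors are equal, giving an immediate dependence.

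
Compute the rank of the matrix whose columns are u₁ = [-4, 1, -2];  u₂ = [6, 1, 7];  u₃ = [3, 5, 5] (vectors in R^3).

Apply Gaussian elimination to the matrix whose rows are u₁, u₂, u₃.
Exactly 3 pivots survive; hence the rank is 3.

rank 3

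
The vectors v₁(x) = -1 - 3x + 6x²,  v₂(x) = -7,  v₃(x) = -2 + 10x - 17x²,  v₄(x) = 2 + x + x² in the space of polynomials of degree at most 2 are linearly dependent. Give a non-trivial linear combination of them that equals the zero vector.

Write each element as a vector in ℝ³ using {1, x, x²}.
Set up α₁v₁ + … + α₄v₄ = 0 and solve the homogeneous system.
The free variable yields coefficients (3, -1, 1, -1) (any nonzero multiple also works).

3v₁ - v₂ + v₃ - v₄ = 0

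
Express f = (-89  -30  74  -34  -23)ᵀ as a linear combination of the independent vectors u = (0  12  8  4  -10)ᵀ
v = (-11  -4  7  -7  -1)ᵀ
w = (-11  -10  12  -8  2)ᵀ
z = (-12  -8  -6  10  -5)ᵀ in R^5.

Set up the augmented matrix [u | v | w | z | f] and row-reduce.
Back-substitution yields (a₁, …, a₄) = (2, 4, 3, 1).

f = 2u + 4v + 3w + z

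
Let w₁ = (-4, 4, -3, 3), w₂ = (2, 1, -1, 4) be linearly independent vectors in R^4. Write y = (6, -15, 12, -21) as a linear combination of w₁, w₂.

y = -3w₁ - 3w₂

Since w₁, w₂ are independent, the coefficients expressing y are uniquely determined by a linear system.
The system has the unique solution (c₁, c₂) = (-3, -3).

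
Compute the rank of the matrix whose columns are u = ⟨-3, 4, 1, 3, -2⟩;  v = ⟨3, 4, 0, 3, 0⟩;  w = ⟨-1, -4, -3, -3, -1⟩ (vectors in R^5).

3

Put the 5×3 matrix [u|v|w] into echelon form.
Exactly 3 pivots survive; hence the rank is 3.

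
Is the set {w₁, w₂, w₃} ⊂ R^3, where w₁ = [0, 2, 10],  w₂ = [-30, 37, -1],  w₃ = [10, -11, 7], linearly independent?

linearly dependent

Row-reduce the matrix whose columns are w₁, w₂, w₃.
The reduction yields 2 nonzero rows, so the rank is 2.
Since rank 2 < 3, the set is linearly dependent.
Indeed 2w₁ - w₂ - 3w₃ = 0.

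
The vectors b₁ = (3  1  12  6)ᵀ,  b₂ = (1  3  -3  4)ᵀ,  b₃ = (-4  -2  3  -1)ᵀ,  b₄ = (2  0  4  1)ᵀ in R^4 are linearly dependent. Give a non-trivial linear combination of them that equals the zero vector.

b₁ - b₂ - b₃ - 3b₄ = 0

Row-reduce the matrix with b₁, b₂, b₃, b₄ as columns; the null space gives the coefficients.
The free variable yields coefficients (1, -1, -1, -3) (any nonzero multiple also works).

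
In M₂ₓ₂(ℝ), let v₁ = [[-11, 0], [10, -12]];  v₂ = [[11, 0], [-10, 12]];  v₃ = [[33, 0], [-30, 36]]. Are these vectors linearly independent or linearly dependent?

Take coordinates with respect to the standard basis {E₁₁, E₁₂, E₂₁, E₂₂}.
Place the vectors as rows of a 3×4 matrix and reduce to echelon form.
The reduction yields 1 nonzero row, so the rank is 1.
Since rank 1 < 3, the set is linearly dependent.

linearly dependent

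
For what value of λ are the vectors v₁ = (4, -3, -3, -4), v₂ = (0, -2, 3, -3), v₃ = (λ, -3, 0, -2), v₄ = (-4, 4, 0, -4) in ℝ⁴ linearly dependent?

The vectors are dependent exactly when the determinant of the matrix with rows v₁, v₂, v₃, v₄ vanishes.
Expanding, det = 144*λ - 372.
Setting this to zero gives λ = 31/12.

λ = 31/12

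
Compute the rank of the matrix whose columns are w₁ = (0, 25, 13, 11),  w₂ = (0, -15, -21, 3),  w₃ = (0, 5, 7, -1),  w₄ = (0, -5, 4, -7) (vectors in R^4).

2

Apply Gaussian elimination to the matrix whose rows are w₁, w₂, w₃, w₄.
The echelon form has 2 nonzero rows, so the rank is 2.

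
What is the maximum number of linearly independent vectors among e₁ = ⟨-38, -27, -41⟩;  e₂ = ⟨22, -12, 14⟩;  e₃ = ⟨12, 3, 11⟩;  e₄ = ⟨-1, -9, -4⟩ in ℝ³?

Apply Gaussian elimination to the matrix whose rows are e₁, e₂, e₃, e₄.
The echelon form has 2 nonzero rows, so the rank is 2.
(With 4 elements in a 3-dimensional space the rank is at most 3.)

2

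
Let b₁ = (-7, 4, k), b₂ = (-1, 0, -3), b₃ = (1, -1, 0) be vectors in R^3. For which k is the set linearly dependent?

Dependence holds iff the 3×3 matrix [b₁ b₂ b₃] is singular.
Cofactor expansion gives det = k + 9.
Setting this to zero gives k = -9.

k = -9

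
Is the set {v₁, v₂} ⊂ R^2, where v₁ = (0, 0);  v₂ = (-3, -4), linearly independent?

One of the vectors is the zero vector, so the set is linearly dependent.

linearly dependent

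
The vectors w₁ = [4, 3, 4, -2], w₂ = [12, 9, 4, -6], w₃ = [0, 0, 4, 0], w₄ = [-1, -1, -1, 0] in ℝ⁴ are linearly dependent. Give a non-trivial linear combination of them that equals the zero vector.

3w₁ - w₂ - 2w₃ = 0

Solve the homogeneous system with w₁, w₂, w₃, w₄ as columns by row-reducing the coefficient matrix.
The free variable yields coefficients (3, -1, -2, 0) (any nonzero multiple also works).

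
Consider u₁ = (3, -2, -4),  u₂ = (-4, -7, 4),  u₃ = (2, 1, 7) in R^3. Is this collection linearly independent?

The matrix [u₁|u₂|u₃] has determinant -271.
A nonzero determinant means the columns are linearly independent.

linearly independent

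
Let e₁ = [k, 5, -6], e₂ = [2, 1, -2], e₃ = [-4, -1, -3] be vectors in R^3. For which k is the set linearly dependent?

The vectors are dependent exactly when the determinant of the matrix with rows e₁, e₂, e₃ vanishes.
Cofactor expansion gives det = 58 - 5*k.
Setting this to zero gives k = 58/5.

k = 58/5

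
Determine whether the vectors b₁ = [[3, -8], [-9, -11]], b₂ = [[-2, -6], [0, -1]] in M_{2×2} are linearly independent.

Take coordinates with respect to the standard basis {E₁₁, E₁₂, E₂₁, E₂₂}.
Place the vectors as rows of a 2×4 matrix and reduce to echelon form.
The reduction yields 2 nonzero rows, so the rank is 2.
Since rank = 2 (the number of vectors), the set is linearly independent.

linearly independent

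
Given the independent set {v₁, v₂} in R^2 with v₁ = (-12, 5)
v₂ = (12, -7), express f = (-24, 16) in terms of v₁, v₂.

f = -v₁ - 3v₂

Since v₁, v₂ are independent, the coefficients expressing f are uniquely determined by a linear system.
The system has the unique solution (α₁, α₂) = (-1, -3).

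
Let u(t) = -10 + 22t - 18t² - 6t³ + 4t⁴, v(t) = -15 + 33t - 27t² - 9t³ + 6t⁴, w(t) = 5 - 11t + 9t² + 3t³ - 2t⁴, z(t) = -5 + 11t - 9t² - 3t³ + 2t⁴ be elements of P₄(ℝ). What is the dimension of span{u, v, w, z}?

Use coordinates relative to {1, t, …, t⁴}.
Put the 5×4 matrix [u|v|w|z] into echelon form.
There is 1 pivot column, so rank = 1.

1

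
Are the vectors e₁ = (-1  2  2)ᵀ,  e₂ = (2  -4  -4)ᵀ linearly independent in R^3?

Row-reduce the matrix whose columns are e₁, e₂.
The reduction yields 1 nonzero row, so the rank is 1.
Since rank 1 < 2, the set is linearly dependent.

linearly dependent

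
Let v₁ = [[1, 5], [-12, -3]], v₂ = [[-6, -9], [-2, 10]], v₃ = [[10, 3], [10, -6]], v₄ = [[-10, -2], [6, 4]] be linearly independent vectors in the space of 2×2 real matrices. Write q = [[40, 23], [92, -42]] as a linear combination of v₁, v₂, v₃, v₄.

q = -4v₁ - 4v₂ + 3v₃ + v₄

Work in coordinates with respect to the standard basis {E₁₁, E₁₂, E₂₁, E₂₂}.
Set up the augmented matrix [v₁ | v₂ | v₃ | v₄ | q] and row-reduce.
Row-reducing the augmented matrix gives the unique coefficients (c₁, …, c₄) = (-4, -4, 3, 1).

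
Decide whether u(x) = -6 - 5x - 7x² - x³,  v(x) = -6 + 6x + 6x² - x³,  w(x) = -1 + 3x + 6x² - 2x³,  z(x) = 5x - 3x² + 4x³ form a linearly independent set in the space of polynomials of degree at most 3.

Take coordinates with respect to the standard basis {1, x, …, x³}.
The matrix [u|v|w|z] has determinant 382.
A nonzero determinant means the columns are linearly independent.

linearly independent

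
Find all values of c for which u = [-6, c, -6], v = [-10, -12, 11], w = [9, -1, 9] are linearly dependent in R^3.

Dependence holds iff the 3×3 matrix [u v w] is singular.
The determinant works out to 189*c - 126.
Solving 189*c - 126 = 0 yields c = 2/3.

c = 2/3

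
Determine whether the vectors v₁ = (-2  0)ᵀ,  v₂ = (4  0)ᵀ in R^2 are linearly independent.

One vector is a scalar multiple of another, so the set is dependent.

linearly dependent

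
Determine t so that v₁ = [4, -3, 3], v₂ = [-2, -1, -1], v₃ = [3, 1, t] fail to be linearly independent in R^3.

The vectors are dependent exactly when the determinant of the matrix with rows v₁, v₂, v₃ vanishes.
Expanding, det = 16 - 10*t.
This vanishes exactly when t = 8/5.

t = 8/5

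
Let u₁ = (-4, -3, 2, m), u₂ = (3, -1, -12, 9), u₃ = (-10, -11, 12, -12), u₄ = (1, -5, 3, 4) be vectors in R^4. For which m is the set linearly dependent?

m = -44/9

Dependence holds iff the 4×4 matrix [u₁ u₂ u₃ u₄] is singular.
The determinant works out to 693*m + 3388.
This vanishes exactly when m = -44/9.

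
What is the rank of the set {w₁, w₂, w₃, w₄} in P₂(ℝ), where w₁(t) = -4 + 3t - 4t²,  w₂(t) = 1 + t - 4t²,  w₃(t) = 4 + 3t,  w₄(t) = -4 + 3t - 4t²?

Pass to coordinate vectors with respect to the basis {1, t, t²}.
Row-reduce the 4×3 matrix with these as rows.
There are 3 pivot columns, so rank = 3.
(With 4 elements in a 3-dimensional space the rank is at most 3.)

3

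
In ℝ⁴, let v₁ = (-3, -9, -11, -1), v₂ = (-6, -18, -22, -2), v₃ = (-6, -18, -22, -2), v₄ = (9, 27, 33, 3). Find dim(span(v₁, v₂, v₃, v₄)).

Apply Gaussian elimination to the matrix whose rows are v₁, v₂, v₃, v₄.
Exactly 1 pivot survives; hence the rank is 1.

1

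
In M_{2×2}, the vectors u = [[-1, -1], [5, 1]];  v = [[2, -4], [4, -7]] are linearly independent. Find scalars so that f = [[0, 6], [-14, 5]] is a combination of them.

f = -2u - v

Work in coordinates with respect to the standard basis {E₁₁, E₁₂, E₂₁, E₂₂}.
Solve the system with u, v as columns and f as the right-hand side.
The system has the unique solution (a₁, a₂) = (-2, -1).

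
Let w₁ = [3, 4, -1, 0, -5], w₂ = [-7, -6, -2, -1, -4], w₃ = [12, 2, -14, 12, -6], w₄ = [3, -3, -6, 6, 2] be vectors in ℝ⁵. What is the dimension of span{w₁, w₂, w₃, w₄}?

Put the 5×4 matrix [w₁|w₂|w₃|w₄] into echelon form.
There are 3 pivot columns, so rank = 3.

3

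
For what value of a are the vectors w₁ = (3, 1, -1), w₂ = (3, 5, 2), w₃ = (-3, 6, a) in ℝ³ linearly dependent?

Place the vectors as rows of a 3×3 matrix; dependence ⇔ determinant zero.
The determinant works out to 12*a - 75.
This vanishes exactly when a = 25/4.

a = 25/4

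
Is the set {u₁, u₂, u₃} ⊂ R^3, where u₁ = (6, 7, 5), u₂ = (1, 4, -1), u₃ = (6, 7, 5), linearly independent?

linearly dependent

Two of the vectors are equal, giving an immediate dependence.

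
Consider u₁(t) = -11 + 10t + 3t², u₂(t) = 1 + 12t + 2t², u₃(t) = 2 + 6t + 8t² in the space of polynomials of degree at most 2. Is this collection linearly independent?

linearly independent

Take coordinates with respect to the standard basis {1, t, t²}.
Form the 3×3 matrix with these as columns; its determinant is -1018.
A nonzero determinant means the columns are linearly independent.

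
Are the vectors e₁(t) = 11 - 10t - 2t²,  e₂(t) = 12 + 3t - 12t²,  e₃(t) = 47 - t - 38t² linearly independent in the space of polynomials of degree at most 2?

linearly dependent

Take coordinates with respect to the standard basis {1, t, t²}.
Place the vectors as rows of a 3×3 matrix and reduce to echelon form.
The reduction yields 2 nonzero rows, so the rank is 2.
Since rank 2 < 3, the set is linearly dependent.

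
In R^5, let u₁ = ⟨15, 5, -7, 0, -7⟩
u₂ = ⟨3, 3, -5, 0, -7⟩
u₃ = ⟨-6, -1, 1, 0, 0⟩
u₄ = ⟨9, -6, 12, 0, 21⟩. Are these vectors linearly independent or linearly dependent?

Row-reduce the matrix whose columns are u₁, u₂, u₃, u₄.
The reduction yields 2 nonzero rows, so the rank is 2.
Since rank 2 < 4, the set is linearly dependent.

linearly dependent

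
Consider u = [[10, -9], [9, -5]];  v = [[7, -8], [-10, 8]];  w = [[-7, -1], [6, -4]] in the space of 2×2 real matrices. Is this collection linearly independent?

linearly independent

Take coordinates with respect to the standard basis {E₁₁, E₁₂, E₂₁, E₂₂}.
Place the vectors as rows of a 3×4 matrix and reduce to echelon form.
The reduction yields 3 nonzero rows, so the rank is 3.
Since rank = 3 (the number of vectors), the set is linearly independent.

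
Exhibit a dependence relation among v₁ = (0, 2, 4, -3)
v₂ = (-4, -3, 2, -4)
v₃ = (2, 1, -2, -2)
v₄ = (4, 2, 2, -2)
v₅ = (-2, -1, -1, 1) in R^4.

Set up α₁v₁ + … + α₅v₅ = 0 and solve the homogeneous system.
The free variable yields coefficients (0, 0, 0, 1, 2) (any nonzero multiple also works).

v₄ + 2v₅ = 0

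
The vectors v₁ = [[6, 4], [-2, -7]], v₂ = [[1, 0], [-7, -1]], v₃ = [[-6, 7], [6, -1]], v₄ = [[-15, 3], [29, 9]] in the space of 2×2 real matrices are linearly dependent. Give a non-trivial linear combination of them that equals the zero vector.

Take coordinates with respect to {E₁₁, E₁₂, E₂₁, E₂₂}.
Set up α₁v₁ + … + α₄v₄ = 0 and solve the homogeneous system.
One solution (up to scaling) is (1, 3, -1, 1).

v₁ + 3v₂ - v₃ + v₄ = 0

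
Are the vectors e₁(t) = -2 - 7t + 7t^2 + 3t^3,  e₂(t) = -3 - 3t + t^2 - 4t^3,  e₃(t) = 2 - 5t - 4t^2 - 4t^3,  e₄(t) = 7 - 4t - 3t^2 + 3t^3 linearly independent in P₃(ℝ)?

linearly independent

Write each element as a coordinate vector in ℝ⁴ using {1, t, …, t^3}.
Place the vectors as rows of a 4×4 matrix and reduce to echelon form.
The reduction yields 4 nonzero rows, so the rank is 4.
Since rank = 4 (the number of vectors), the set is linearly independent.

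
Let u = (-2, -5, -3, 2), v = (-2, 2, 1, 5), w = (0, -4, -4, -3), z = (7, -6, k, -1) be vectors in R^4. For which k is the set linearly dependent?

Dependence holds iff the 4×4 matrix [u v w z] is singular.
Expanding, det = 333 - 18*k.
Setting this to zero gives k = 37/2.

k = 37/2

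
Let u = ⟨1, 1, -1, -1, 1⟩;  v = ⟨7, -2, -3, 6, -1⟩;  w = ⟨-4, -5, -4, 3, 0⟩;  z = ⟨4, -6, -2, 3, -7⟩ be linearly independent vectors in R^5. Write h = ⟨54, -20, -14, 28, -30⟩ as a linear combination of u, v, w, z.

Write h = α₁u + … + α₄z and equate components.
Back-substitution yields (α₁, …, α₄) = (2, 4, -2, 4).

h = 2u + 4v - 2w + 4z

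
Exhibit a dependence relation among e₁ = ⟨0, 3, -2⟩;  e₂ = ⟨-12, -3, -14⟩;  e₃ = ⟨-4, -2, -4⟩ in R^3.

e₁ - e₂ + 3e₃ = 0

Set up α₁e₁ + … + α₃e₃ = 0 and solve the homogeneous system.
One solution (up to scaling) is (1, -1, 3).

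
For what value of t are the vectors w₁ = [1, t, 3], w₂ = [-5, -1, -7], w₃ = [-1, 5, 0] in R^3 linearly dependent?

t = 43/7

The set is linearly dependent precisely when det[w₁; w₂; w₃] = 0.
Expanding, det = 7*t - 43.
Solving 7*t - 43 = 0 yields t = 43/7.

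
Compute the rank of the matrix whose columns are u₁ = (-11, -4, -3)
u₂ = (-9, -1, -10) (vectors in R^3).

rank 2

Put the 3×2 matrix [u₁|u₂] into echelon form.
There are 2 pivot columns, so rank = 2.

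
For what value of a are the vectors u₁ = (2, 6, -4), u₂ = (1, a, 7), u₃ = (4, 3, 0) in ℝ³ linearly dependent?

Place the vectors as rows of a 3×3 matrix; dependence ⇔ determinant zero.
The determinant works out to 16*a + 114.
Setting this to zero gives a = -57/8.

a = -57/8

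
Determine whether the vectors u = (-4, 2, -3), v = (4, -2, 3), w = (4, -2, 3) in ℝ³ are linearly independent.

Row-reduce the matrix whose columns are u, v, w.
The reduction yields 1 nonzero row, so the rank is 1.
Since rank 1 < 3, the set is linearly dependent.
Indeed u + v = 0.

linearly dependent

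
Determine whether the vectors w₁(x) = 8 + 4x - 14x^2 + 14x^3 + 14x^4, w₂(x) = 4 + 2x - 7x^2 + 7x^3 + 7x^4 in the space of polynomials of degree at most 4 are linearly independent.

linearly dependent

Write each element as a coordinate vector in ℝ⁵ using {1, x, …, x^4}.
Row-reduce the matrix whose columns are w₁, w₂.
The reduction yields 1 nonzero row, so the rank is 1.
Since rank 1 < 2, the set is linearly dependent.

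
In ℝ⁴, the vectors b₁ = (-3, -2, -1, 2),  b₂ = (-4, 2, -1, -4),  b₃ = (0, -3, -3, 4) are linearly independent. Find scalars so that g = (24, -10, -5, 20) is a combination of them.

Solve the system with b₁, b₂, b₃ as columns and g as the right-hand side.
Back-substitution yields (a₁, a₂, a₃) = (-4, -3, 4).

g = -4b₁ - 3b₂ + 4b₃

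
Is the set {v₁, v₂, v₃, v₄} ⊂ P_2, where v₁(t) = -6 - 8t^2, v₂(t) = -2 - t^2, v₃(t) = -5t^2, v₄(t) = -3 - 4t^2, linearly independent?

linearly dependent

Write each element as a coordinate vector in ℝ³ using {1, t, t^2}.
There are 4 vectors in a 3-dimensional space, so they cannot be linearly independent.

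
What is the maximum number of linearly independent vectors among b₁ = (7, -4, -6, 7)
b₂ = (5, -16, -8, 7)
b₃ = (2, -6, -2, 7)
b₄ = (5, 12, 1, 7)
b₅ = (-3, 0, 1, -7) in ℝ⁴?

Form the matrix with b₁, b₂, b₃, b₄, b₅ as columns and reduce.
Reduction leaves 3 leading entries, giving rank 3.
(With 5 elements in a 4-dimensional space the rank is at most 4.)

3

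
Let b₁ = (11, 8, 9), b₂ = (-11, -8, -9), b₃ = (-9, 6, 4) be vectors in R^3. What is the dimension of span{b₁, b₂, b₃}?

2

Row-reduce the 3×3 matrix with these as rows.
Reduction leaves 2 leading entries, giving rank 2.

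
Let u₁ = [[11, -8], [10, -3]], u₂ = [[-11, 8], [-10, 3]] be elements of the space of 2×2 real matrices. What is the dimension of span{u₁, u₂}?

dim = 1

Pass to coordinate vectors with respect to the basis {E₁₁, E₁₂, E₂₁, E₂₂}.
Row-reduce the 2×4 matrix with these as rows.
The echelon form has 1 nonzero row, so the rank is 1.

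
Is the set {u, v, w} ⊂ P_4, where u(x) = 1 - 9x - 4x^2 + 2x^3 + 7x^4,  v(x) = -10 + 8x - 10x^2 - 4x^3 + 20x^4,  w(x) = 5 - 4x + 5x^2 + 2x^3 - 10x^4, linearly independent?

linearly dependent

Write each element as a coordinate vector in ℝ⁵ using {1, x, …, x^4}.
One vector is a scalar multiple of another, so the set is dependent.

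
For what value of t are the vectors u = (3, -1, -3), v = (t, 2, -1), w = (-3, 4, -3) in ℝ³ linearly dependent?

t = -9/5

The set is linearly dependent precisely when det[u; v; w] = 0.
Cofactor expansion gives det = -15*t - 27.
This vanishes exactly when t = -9/5.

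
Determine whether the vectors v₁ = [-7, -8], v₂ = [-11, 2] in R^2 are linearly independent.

Form the 2×2 matrix with these as columns; its determinant is -102.
A nonzero determinant means the columns are linearly independent.

linearly independent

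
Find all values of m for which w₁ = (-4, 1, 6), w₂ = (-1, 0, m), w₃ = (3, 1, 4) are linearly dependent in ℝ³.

m = 2/7

Dependence holds iff the 3×3 matrix [w₁ w₂ w₃] is singular.
Expanding, det = 7*m - 2.
Solving 7*m - 2 = 0 yields m = 2/7.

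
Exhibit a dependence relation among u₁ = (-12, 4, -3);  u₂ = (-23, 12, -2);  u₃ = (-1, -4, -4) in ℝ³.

2u₁ - u₂ - u₃ = 0

Write the vectors as columns of a matrix and find a nonzero vector in its null space.
A generator of the null space is (2, -1, -1).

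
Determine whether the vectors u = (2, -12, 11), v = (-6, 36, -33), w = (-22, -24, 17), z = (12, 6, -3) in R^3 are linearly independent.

linearly dependent

There are 4 vectors in a 3-dimensional space, so they cannot be linearly independent.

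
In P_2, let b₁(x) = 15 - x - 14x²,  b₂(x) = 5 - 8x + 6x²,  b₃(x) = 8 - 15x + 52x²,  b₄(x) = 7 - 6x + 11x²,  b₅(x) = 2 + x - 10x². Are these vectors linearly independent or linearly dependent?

Write each element as a coordinate vector in ℝ³ using {1, x, x²}.
There are 5 vectors in a 3-dimensional space, so they cannot be linearly independent.

linearly dependent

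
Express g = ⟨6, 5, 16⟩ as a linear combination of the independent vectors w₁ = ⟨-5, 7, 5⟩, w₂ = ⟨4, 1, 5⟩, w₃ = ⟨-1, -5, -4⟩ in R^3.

g = w₁ + 3w₂ + w₃

Solve the system with w₁, w₂, w₃ as columns and g as the right-hand side.
Back-substitution yields (a₁, a₂, a₃) = (1, 3, 1).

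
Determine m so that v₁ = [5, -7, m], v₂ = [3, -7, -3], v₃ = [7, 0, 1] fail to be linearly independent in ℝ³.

Place the vectors as rows of a 3×3 matrix; dependence ⇔ determinant zero.
Expanding, det = 49*m + 133.
This vanishes exactly when m = -19/7.

m = -19/7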